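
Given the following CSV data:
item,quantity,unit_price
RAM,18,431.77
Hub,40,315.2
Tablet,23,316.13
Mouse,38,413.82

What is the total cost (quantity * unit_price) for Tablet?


Row: Tablet
quantity = 23
unit_price = 316.13
total = 23 * 316.13 = 7270.99

ANSWER: 7270.99


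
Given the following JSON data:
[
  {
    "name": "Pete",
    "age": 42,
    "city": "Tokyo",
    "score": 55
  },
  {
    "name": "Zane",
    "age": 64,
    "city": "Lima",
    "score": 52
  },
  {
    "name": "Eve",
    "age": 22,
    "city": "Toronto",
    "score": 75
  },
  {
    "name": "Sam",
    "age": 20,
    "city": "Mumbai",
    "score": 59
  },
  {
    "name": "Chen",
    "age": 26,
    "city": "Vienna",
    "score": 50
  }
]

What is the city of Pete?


Looking up record where name = Pete
Record index: 0
Field 'city' = Tokyo

ANSWER: Tokyo


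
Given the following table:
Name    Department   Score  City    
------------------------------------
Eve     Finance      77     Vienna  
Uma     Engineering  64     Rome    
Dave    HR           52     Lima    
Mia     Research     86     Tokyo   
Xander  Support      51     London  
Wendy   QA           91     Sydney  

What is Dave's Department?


Row 3: Dave
Department = HR

ANSWER: HR


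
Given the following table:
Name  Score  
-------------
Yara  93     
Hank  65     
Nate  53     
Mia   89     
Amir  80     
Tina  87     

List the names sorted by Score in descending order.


Sorting by Score (descending):
  Yara: 93
  Mia: 89
  Tina: 87
  Amir: 80
  Hank: 65
  Nate: 53


ANSWER: Yara, Mia, Tina, Amir, Hank, Nate


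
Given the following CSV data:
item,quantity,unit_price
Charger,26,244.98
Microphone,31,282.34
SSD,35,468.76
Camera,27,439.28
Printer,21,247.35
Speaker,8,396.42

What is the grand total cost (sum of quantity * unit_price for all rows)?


Computing row totals:
  Charger: 26 * 244.98 = 6369.48
  Microphone: 31 * 282.34 = 8752.54
  SSD: 35 * 468.76 = 16406.6
  Camera: 27 * 439.28 = 11860.56
  Printer: 21 * 247.35 = 5194.35
  Speaker: 8 * 396.42 = 3171.36
Grand total = 6369.48 + 8752.54 + 16406.6 + 11860.56 + 5194.35 + 3171.36 = 51754.89

ANSWER: 51754.89


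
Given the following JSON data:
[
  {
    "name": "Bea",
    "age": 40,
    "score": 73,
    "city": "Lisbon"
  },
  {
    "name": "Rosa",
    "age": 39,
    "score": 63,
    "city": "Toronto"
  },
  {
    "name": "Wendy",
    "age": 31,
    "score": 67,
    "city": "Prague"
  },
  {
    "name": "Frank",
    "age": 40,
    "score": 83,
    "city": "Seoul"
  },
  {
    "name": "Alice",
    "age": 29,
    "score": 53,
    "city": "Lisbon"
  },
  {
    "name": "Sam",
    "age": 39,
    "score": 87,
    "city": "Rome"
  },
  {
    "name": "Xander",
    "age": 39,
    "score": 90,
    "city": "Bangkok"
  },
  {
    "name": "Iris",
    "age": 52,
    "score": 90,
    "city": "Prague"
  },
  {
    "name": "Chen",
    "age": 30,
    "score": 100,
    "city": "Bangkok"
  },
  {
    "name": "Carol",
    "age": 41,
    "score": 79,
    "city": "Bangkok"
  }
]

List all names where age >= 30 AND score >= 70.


Checking both conditions:
  Bea (age=40, score=73) -> YES
  Rosa (age=39, score=63) -> no
  Wendy (age=31, score=67) -> no
  Frank (age=40, score=83) -> YES
  Alice (age=29, score=53) -> no
  Sam (age=39, score=87) -> YES
  Xander (age=39, score=90) -> YES
  Iris (age=52, score=90) -> YES
  Chen (age=30, score=100) -> YES
  Carol (age=41, score=79) -> YES


ANSWER: Bea, Frank, Sam, Xander, Iris, Chen, Carol


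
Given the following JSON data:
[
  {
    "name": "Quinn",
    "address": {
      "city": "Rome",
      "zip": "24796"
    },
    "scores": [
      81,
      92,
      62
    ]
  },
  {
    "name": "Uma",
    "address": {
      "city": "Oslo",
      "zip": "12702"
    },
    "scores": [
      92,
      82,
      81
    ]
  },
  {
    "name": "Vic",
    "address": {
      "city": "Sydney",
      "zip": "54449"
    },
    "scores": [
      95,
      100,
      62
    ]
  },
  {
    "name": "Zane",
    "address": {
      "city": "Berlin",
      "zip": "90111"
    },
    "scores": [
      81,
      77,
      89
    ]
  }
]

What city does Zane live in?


Path: records[3].address.city
Value: Berlin

ANSWER: Berlin


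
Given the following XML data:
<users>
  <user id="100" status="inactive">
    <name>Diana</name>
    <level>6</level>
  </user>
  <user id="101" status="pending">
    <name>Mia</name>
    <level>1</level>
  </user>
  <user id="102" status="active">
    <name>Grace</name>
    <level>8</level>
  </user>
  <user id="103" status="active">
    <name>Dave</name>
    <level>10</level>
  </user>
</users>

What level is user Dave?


Finding user: Dave
<level>10</level>

ANSWER: 10


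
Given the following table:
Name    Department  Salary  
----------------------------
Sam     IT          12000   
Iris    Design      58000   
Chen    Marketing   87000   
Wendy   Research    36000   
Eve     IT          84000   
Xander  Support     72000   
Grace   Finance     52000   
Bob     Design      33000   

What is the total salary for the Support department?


Support department members:
  Xander: 72000
Total = 72000 = 72000

ANSWER: 72000


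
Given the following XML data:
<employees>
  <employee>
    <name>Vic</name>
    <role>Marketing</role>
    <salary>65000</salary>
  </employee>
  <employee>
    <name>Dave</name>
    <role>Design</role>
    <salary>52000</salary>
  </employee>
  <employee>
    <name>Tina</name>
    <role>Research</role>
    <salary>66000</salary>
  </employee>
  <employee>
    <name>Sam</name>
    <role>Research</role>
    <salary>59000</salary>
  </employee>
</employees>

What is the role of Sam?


Searching for <employee> with <name>Sam</name>
Found at position 4
<role>Research</role>

ANSWER: Research


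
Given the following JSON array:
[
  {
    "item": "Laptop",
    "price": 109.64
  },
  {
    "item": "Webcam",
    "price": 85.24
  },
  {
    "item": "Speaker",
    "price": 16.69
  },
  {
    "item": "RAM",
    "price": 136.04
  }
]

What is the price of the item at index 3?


Array index 3 -> RAM
price = 136.04

ANSWER: 136.04


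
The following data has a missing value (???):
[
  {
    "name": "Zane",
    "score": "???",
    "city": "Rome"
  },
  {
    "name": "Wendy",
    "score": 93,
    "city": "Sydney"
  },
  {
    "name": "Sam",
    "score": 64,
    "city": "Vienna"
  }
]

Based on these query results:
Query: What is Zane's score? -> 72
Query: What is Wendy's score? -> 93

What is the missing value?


The missing value is Zane's score
From query: Zane's score = 72

ANSWER: 72


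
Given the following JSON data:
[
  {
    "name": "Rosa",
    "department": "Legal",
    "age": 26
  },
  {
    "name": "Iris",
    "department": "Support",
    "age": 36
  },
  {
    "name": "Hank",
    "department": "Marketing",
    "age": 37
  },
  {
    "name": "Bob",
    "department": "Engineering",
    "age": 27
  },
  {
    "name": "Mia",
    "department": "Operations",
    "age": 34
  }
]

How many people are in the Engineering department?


Scanning records for department = Engineering
  Record 3: Bob
Count: 1

ANSWER: 1


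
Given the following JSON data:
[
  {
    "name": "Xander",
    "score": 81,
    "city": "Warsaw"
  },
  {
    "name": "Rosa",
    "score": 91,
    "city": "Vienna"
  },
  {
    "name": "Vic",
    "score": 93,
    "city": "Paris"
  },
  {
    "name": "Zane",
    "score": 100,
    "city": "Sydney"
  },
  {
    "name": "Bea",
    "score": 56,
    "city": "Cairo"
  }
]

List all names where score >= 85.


Filtering records where score >= 85:
  Xander (score=81) -> no
  Rosa (score=91) -> YES
  Vic (score=93) -> YES
  Zane (score=100) -> YES
  Bea (score=56) -> no


ANSWER: Rosa, Vic, Zane


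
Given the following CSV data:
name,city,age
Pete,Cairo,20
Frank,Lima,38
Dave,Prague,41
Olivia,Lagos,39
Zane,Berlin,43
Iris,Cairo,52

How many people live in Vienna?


Scanning city column for 'Vienna':
Total matches: 0

ANSWER: 0


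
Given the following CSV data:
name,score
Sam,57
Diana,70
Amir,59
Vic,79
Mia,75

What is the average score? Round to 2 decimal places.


Scores: 57, 70, 59, 79, 75
Sum = 340
Count = 5
Average = 340 / 5 = 68.00

ANSWER: 68.00


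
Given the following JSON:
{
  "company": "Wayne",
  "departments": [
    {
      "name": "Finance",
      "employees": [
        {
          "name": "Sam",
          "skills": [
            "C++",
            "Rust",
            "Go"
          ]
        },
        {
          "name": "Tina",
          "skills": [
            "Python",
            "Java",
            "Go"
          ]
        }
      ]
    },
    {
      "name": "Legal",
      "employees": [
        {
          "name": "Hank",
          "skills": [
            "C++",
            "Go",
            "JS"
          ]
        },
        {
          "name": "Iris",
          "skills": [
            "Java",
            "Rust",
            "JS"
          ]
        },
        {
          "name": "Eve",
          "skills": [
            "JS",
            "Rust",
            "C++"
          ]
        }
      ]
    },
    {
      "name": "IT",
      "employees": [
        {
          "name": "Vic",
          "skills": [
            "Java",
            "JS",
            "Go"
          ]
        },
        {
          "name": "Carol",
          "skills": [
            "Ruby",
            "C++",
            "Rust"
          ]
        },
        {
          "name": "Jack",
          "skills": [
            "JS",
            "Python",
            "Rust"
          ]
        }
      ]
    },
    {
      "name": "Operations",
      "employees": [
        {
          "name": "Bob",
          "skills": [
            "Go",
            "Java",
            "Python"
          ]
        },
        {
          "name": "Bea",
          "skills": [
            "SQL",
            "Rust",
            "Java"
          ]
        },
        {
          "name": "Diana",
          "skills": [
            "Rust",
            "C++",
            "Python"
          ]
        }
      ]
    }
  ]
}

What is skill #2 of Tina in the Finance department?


Path: departments[0].employees[1].skills[1]
Value: Java

ANSWER: Java


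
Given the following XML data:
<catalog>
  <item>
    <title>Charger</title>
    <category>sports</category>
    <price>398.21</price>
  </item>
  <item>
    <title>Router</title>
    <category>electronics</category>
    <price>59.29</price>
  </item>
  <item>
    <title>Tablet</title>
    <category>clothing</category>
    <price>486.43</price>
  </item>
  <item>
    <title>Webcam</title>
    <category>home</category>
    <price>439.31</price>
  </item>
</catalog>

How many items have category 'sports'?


Scanning <item> elements for <category>sports</category>:
  Item 1: Charger -> MATCH
Count: 1

ANSWER: 1


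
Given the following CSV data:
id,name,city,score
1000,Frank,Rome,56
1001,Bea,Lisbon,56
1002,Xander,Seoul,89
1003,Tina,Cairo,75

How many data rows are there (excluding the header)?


Counting rows (excluding header):
Header: id,name,city,score
Data rows: 4

ANSWER: 4


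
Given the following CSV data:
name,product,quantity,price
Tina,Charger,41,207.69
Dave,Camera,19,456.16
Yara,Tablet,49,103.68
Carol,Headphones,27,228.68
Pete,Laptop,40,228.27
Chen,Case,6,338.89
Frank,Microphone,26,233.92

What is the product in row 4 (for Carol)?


Row 4: Carol
Column 'product' = Headphones

ANSWER: Headphones


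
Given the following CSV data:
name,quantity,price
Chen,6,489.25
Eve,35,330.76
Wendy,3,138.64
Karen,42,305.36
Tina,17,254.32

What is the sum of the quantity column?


Values in 'quantity' column:
  Row 1: 6
  Row 2: 35
  Row 3: 3
  Row 4: 42
  Row 5: 17
Sum = 6 + 35 + 3 + 42 + 17 = 103

ANSWER: 103


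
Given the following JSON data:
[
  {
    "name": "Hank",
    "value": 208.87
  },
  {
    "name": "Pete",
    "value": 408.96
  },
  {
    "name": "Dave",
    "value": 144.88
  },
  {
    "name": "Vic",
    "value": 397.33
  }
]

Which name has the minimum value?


Comparing values:
  Hank: 208.87
  Pete: 408.96
  Dave: 144.88
  Vic: 397.33
Minimum: Dave (144.88)

ANSWER: Dave


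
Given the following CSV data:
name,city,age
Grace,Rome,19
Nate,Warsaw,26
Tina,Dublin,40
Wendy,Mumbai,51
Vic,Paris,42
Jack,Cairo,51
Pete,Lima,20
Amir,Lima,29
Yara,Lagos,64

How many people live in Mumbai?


Scanning city column for 'Mumbai':
  Row 4: Wendy -> MATCH
Total matches: 1

ANSWER: 1


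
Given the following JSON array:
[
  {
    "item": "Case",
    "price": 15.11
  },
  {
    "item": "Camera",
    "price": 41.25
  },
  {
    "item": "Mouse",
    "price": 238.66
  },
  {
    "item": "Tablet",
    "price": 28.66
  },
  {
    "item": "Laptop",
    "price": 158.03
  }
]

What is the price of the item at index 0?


Array index 0 -> Case
price = 15.11

ANSWER: 15.11


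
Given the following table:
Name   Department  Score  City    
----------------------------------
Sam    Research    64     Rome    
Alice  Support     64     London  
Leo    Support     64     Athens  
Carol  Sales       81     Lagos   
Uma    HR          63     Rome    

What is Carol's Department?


Row 4: Carol
Department = Sales

ANSWER: Sales


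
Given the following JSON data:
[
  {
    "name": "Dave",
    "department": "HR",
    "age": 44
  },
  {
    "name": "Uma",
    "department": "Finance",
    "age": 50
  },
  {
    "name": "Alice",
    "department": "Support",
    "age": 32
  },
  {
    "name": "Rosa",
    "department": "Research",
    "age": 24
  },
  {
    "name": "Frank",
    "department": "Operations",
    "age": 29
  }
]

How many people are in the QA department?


Scanning records for department = QA
  No matches found
Count: 0

ANSWER: 0


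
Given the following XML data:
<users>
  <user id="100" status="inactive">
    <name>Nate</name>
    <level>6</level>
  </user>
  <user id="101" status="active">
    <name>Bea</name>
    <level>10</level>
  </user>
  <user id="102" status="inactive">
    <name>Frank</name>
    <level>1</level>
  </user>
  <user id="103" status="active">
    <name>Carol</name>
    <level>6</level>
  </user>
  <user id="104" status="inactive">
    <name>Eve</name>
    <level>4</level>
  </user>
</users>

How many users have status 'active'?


Counting users with status='active':
  Bea (id=101) -> MATCH
  Carol (id=103) -> MATCH
Count: 2

ANSWER: 2


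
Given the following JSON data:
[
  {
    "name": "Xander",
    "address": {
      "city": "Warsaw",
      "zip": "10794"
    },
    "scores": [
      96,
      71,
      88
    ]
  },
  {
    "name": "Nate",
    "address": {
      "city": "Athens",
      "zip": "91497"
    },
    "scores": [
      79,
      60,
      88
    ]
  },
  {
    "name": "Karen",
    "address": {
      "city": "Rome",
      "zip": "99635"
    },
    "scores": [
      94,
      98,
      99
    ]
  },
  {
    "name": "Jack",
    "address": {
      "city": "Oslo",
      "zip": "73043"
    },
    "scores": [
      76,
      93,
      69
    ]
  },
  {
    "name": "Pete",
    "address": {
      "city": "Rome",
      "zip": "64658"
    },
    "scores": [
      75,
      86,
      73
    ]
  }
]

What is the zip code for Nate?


Path: records[1].address.zip
Value: 91497

ANSWER: 91497


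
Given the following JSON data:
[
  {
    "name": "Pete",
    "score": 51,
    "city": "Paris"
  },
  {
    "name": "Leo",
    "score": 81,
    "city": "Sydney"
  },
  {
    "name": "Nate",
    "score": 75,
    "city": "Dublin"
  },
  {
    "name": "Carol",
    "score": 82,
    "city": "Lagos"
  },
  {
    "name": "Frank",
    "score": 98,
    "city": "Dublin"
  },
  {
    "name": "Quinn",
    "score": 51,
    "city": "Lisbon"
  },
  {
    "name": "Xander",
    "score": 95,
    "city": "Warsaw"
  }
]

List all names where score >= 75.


Filtering records where score >= 75:
  Pete (score=51) -> no
  Leo (score=81) -> YES
  Nate (score=75) -> YES
  Carol (score=82) -> YES
  Frank (score=98) -> YES
  Quinn (score=51) -> no
  Xander (score=95) -> YES


ANSWER: Leo, Nate, Carol, Frank, Xander


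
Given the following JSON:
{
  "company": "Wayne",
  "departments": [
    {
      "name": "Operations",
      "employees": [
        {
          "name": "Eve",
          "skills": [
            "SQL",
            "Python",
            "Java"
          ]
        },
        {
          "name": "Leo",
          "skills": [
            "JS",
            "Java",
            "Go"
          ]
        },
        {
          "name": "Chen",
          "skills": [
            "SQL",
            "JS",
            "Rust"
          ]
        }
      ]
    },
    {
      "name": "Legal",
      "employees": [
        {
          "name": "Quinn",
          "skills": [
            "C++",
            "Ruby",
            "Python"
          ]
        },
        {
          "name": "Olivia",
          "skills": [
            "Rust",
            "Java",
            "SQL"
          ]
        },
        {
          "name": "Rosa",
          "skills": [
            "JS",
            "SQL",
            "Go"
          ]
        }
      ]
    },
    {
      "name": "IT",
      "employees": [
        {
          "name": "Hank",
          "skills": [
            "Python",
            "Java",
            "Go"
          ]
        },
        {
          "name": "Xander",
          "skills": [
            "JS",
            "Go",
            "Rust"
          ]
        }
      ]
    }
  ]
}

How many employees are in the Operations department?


Path: departments[0].employees
Count: 3

ANSWER: 3


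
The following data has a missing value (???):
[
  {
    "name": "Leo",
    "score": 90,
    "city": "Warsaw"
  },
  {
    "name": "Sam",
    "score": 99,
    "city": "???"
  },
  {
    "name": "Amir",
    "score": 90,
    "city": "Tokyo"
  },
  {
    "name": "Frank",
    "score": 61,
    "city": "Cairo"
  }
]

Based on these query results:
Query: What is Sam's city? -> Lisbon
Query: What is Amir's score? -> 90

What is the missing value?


The missing value is Sam's city
From query: Sam's city = Lisbon

ANSWER: Lisbon


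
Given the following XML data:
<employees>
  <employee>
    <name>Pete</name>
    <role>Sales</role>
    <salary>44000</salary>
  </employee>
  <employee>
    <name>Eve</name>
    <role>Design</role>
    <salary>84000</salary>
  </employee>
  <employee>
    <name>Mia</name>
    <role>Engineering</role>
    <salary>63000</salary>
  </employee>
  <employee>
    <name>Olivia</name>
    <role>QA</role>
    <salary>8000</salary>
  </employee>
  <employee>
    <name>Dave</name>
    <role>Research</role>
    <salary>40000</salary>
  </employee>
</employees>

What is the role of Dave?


Searching for <employee> with <name>Dave</name>
Found at position 5
<role>Research</role>

ANSWER: Research


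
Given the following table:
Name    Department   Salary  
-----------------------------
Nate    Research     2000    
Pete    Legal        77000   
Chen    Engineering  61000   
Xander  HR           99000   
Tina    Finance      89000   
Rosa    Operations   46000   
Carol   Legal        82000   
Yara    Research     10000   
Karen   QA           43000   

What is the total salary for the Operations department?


Operations department members:
  Rosa: 46000
Total = 46000 = 46000

ANSWER: 46000


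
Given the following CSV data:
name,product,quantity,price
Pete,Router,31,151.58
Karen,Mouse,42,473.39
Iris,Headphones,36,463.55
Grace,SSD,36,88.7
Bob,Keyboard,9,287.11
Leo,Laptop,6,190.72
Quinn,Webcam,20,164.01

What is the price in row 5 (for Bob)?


Row 5: Bob
Column 'price' = 287.11

ANSWER: 287.11


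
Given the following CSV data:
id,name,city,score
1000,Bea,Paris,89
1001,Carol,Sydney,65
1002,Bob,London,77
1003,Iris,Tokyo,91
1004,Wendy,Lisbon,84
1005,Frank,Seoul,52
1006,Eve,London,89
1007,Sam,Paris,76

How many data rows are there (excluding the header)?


Counting rows (excluding header):
Header: id,name,city,score
Data rows: 8

ANSWER: 8


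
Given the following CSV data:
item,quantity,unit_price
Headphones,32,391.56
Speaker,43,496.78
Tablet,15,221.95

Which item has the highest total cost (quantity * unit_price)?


Computing row totals:
  Headphones: 12529.92
  Speaker: 21361.54
  Tablet: 3329.25
Maximum: Speaker (21361.54)

ANSWER: Speaker


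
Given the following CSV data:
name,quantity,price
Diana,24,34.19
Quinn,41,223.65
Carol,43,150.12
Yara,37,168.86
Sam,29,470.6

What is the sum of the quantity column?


Values in 'quantity' column:
  Row 1: 24
  Row 2: 41
  Row 3: 43
  Row 4: 37
  Row 5: 29
Sum = 24 + 41 + 43 + 37 + 29 = 174

ANSWER: 174


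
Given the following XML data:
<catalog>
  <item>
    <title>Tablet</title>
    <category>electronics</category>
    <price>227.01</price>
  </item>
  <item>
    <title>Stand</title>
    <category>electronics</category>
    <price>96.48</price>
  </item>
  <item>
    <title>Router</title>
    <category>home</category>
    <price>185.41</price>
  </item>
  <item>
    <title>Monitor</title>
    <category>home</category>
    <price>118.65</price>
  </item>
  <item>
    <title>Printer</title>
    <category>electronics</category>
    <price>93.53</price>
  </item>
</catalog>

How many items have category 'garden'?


Scanning <item> elements for <category>garden</category>:
Count: 0

ANSWER: 0


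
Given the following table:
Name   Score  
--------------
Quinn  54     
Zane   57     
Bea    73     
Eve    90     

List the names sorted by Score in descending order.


Sorting by Score (descending):
  Eve: 90
  Bea: 73
  Zane: 57
  Quinn: 54


ANSWER: Eve, Bea, Zane, Quinn


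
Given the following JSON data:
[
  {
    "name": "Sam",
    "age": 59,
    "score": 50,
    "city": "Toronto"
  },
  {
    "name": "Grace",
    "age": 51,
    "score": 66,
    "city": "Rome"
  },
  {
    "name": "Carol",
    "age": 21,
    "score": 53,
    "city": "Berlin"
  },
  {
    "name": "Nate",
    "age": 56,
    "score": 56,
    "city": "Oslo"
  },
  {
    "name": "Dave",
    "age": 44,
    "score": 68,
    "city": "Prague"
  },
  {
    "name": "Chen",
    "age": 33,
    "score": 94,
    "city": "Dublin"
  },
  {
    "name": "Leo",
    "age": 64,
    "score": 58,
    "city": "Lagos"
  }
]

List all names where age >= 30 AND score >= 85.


Checking both conditions:
  Sam (age=59, score=50) -> no
  Grace (age=51, score=66) -> no
  Carol (age=21, score=53) -> no
  Nate (age=56, score=56) -> no
  Dave (age=44, score=68) -> no
  Chen (age=33, score=94) -> YES
  Leo (age=64, score=58) -> no


ANSWER: Chen


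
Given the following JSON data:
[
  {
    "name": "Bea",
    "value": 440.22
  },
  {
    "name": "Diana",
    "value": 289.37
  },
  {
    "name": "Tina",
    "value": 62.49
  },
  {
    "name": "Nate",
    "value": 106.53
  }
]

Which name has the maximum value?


Comparing values:
  Bea: 440.22
  Diana: 289.37
  Tina: 62.49
  Nate: 106.53
Maximum: Bea (440.22)

ANSWER: Bea


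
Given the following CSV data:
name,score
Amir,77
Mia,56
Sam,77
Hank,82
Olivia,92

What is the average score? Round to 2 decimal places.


Scores: 77, 56, 77, 82, 92
Sum = 384
Count = 5
Average = 384 / 5 = 76.80

ANSWER: 76.80


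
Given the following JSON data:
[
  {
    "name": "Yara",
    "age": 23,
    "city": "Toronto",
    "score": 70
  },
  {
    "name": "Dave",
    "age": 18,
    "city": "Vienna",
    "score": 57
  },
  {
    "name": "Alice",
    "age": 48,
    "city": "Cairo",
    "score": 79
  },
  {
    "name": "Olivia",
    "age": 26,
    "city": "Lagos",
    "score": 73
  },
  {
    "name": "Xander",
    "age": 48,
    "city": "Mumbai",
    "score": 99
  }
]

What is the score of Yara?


Looking up record where name = Yara
Record index: 0
Field 'score' = 70

ANSWER: 70


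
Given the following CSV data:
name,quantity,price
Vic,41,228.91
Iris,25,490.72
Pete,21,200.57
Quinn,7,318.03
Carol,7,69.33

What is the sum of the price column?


Values in 'price' column:
  Row 1: 228.91
  Row 2: 490.72
  Row 3: 200.57
  Row 4: 318.03
  Row 5: 69.33
Sum = 228.91 + 490.72 + 200.57 + 318.03 + 69.33 = 1307.56

ANSWER: 1307.56


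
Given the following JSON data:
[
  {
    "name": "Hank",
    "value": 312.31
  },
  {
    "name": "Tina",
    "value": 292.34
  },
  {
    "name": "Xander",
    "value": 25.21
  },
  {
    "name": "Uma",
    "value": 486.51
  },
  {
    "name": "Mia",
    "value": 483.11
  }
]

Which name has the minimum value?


Comparing values:
  Hank: 312.31
  Tina: 292.34
  Xander: 25.21
  Uma: 486.51
  Mia: 483.11
Minimum: Xander (25.21)

ANSWER: Xander


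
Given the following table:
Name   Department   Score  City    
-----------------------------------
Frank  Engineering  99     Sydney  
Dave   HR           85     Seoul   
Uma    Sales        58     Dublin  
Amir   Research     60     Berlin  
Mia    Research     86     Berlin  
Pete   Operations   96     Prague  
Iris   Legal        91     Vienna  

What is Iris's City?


Row 7: Iris
City = Vienna

ANSWER: Vienna


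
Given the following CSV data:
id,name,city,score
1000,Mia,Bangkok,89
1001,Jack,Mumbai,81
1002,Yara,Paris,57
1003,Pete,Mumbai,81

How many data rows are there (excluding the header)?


Counting rows (excluding header):
Header: id,name,city,score
Data rows: 4

ANSWER: 4


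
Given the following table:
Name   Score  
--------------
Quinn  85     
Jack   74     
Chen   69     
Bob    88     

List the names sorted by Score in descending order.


Sorting by Score (descending):
  Bob: 88
  Quinn: 85
  Jack: 74
  Chen: 69


ANSWER: Bob, Quinn, Jack, Chen


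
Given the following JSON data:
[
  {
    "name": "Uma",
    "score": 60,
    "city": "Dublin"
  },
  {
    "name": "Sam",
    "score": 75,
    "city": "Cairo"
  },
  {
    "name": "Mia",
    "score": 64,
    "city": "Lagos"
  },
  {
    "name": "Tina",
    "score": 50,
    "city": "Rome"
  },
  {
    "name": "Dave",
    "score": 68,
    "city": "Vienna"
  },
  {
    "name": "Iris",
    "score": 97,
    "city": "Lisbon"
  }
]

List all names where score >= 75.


Filtering records where score >= 75:
  Uma (score=60) -> no
  Sam (score=75) -> YES
  Mia (score=64) -> no
  Tina (score=50) -> no
  Dave (score=68) -> no
  Iris (score=97) -> YES


ANSWER: Sam, Iris


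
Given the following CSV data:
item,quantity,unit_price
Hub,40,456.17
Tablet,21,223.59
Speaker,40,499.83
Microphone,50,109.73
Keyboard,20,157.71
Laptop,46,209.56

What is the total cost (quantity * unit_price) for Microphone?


Row: Microphone
quantity = 50
unit_price = 109.73
total = 50 * 109.73 = 5486.5

ANSWER: 5486.5


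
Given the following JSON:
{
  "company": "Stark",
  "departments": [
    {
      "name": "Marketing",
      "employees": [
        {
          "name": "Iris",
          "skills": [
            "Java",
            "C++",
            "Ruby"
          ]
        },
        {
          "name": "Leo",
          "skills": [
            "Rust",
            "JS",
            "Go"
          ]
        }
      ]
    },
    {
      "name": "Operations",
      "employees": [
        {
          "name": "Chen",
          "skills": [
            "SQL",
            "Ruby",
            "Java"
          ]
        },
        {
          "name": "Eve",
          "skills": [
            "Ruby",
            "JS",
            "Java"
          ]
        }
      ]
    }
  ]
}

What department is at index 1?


Path: departments[1].name
Value: Operations

ANSWER: Operations


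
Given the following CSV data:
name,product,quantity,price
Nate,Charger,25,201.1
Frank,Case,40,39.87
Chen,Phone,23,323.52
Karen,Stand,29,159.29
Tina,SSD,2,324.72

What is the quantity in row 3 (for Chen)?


Row 3: Chen
Column 'quantity' = 23

ANSWER: 23


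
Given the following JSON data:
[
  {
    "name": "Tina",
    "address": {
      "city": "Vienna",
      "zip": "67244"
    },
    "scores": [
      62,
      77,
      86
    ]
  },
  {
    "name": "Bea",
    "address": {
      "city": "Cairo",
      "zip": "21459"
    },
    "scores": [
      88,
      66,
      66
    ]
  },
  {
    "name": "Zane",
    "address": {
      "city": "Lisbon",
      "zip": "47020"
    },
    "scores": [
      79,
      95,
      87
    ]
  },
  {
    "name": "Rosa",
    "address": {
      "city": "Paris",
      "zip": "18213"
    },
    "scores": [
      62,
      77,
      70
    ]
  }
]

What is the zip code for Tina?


Path: records[0].address.zip
Value: 67244

ANSWER: 67244


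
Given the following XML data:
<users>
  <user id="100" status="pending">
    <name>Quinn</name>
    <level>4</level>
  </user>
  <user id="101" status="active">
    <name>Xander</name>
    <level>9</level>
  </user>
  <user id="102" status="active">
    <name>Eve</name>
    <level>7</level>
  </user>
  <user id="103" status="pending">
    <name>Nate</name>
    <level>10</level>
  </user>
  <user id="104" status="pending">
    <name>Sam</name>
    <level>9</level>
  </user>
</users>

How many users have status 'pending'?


Counting users with status='pending':
  Quinn (id=100) -> MATCH
  Nate (id=103) -> MATCH
  Sam (id=104) -> MATCH
Count: 3

ANSWER: 3


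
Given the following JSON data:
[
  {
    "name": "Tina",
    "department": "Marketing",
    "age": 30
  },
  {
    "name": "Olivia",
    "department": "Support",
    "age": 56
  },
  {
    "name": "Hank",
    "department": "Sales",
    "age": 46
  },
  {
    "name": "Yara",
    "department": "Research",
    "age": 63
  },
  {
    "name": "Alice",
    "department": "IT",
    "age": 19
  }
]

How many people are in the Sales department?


Scanning records for department = Sales
  Record 2: Hank
Count: 1

ANSWER: 1


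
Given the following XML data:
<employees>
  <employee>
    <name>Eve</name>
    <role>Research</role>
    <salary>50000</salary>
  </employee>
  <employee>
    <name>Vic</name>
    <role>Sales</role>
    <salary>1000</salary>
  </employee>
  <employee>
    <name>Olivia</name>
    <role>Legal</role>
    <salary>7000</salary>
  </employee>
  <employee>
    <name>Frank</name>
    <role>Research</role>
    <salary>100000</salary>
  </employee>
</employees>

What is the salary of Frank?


Searching for <employee> with <name>Frank</name>
Found at position 4
<salary>100000</salary>

ANSWER: 100000


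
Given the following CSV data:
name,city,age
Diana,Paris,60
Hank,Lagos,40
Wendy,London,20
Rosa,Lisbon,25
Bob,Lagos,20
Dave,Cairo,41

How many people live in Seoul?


Scanning city column for 'Seoul':
Total matches: 0

ANSWER: 0


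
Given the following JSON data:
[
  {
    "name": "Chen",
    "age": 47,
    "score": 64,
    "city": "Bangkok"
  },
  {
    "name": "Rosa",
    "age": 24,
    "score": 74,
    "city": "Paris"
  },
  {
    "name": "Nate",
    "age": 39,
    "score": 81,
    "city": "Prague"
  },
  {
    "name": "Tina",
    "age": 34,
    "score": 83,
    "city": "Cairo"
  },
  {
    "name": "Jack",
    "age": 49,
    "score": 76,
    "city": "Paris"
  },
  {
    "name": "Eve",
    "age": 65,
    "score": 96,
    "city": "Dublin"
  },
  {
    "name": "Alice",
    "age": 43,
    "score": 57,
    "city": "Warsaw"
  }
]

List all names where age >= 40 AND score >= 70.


Checking both conditions:
  Chen (age=47, score=64) -> no
  Rosa (age=24, score=74) -> no
  Nate (age=39, score=81) -> no
  Tina (age=34, score=83) -> no
  Jack (age=49, score=76) -> YES
  Eve (age=65, score=96) -> YES
  Alice (age=43, score=57) -> no


ANSWER: Jack, Eve


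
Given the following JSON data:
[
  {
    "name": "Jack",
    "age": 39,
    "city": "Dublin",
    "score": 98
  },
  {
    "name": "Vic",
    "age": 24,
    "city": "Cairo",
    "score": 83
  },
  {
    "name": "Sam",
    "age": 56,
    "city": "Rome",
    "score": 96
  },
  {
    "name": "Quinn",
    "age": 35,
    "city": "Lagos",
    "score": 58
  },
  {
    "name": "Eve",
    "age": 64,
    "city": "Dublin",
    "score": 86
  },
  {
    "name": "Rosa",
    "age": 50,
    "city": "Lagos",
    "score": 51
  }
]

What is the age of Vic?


Looking up record where name = Vic
Record index: 1
Field 'age' = 24

ANSWER: 24


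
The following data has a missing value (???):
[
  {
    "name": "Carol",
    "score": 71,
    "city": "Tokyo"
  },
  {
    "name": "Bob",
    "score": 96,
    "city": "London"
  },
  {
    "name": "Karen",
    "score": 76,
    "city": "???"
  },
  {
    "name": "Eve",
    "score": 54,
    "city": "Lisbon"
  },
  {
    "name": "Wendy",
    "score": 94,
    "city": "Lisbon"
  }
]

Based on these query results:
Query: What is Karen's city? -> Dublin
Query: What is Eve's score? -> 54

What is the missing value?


The missing value is Karen's city
From query: Karen's city = Dublin

ANSWER: Dublin


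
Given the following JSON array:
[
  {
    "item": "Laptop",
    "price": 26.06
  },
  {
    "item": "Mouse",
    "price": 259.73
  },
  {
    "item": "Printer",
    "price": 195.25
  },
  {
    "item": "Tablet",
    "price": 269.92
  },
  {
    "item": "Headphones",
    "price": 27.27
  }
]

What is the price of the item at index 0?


Array index 0 -> Laptop
price = 26.06

ANSWER: 26.06


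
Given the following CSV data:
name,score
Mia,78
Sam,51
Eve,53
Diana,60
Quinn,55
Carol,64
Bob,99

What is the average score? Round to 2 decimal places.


Scores: 78, 51, 53, 60, 55, 64, 99
Sum = 460
Count = 7
Average = 460 / 7 = 65.71

ANSWER: 65.71


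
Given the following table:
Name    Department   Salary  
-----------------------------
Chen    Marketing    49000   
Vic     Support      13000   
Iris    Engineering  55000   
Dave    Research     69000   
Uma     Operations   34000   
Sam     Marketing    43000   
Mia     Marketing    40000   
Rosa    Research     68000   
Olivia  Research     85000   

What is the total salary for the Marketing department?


Marketing department members:
  Chen: 49000
  Sam: 43000
  Mia: 40000
Total = 49000 + 43000 + 40000 = 132000

ANSWER: 132000


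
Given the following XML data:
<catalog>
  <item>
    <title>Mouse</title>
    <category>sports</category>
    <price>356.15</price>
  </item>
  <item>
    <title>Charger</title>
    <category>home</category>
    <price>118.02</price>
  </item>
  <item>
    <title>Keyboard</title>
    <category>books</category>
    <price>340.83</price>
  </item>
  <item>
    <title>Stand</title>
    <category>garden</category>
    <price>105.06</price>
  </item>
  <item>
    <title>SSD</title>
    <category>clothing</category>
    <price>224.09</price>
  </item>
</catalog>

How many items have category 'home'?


Scanning <item> elements for <category>home</category>:
  Item 2: Charger -> MATCH
Count: 1

ANSWER: 1


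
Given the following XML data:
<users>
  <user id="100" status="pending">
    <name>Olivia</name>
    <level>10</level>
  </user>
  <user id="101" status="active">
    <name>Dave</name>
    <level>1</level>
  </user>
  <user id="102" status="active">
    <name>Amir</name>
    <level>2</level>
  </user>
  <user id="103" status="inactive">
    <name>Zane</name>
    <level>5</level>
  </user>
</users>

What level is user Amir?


Finding user: Amir
<level>2</level>

ANSWER: 2


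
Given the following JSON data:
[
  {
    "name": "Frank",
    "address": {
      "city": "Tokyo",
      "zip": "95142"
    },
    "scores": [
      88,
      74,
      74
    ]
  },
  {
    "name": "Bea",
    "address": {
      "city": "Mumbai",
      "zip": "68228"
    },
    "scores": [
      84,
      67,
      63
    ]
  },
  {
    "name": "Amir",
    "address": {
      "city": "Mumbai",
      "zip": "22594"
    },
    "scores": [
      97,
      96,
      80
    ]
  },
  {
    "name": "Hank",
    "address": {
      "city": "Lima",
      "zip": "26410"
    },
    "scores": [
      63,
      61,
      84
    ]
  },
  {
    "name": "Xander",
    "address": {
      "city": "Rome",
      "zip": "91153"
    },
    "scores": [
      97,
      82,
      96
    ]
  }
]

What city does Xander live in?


Path: records[4].address.city
Value: Rome

ANSWER: Rome


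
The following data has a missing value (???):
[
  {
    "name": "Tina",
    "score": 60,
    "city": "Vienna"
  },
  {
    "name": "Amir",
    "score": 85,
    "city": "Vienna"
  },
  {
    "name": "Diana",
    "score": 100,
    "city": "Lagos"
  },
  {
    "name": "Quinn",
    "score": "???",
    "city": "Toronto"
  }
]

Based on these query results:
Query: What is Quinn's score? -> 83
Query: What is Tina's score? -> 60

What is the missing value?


The missing value is Quinn's score
From query: Quinn's score = 83

ANSWER: 83


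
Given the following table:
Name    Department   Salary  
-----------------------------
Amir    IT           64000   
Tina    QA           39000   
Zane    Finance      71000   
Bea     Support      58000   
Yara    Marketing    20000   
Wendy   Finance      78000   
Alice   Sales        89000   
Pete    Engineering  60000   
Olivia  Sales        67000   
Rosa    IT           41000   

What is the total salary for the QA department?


QA department members:
  Tina: 39000
Total = 39000 = 39000

ANSWER: 39000


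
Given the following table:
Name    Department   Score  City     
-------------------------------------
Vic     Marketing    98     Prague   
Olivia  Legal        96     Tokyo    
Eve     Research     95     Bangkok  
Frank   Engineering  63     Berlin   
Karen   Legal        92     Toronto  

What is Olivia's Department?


Row 2: Olivia
Department = Legal

ANSWER: Legal


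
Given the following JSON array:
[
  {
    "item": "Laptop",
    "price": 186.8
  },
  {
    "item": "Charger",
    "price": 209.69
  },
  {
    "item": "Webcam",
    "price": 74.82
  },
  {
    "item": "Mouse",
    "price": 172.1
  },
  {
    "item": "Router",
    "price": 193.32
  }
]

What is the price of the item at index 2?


Array index 2 -> Webcam
price = 74.82

ANSWER: 74.82


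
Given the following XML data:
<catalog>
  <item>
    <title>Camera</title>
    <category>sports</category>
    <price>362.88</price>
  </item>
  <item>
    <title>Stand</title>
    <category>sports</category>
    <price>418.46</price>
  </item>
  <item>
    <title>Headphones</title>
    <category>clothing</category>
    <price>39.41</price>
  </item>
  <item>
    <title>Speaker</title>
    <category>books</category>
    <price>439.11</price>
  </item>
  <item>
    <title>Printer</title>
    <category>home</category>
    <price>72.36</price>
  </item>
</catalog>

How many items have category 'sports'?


Scanning <item> elements for <category>sports</category>:
  Item 1: Camera -> MATCH
  Item 2: Stand -> MATCH
Count: 2

ANSWER: 2


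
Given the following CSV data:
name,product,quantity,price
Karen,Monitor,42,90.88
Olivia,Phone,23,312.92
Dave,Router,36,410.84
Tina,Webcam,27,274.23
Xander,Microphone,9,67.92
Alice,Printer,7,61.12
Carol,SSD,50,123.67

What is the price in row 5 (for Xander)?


Row 5: Xander
Column 'price' = 67.92

ANSWER: 67.92


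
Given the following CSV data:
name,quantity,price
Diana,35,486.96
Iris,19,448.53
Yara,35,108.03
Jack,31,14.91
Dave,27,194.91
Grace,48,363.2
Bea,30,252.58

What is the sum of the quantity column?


Values in 'quantity' column:
  Row 1: 35
  Row 2: 19
  Row 3: 35
  Row 4: 31
  Row 5: 27
  Row 6: 48
  Row 7: 30
Sum = 35 + 19 + 35 + 31 + 27 + 48 + 30 = 225

ANSWER: 225


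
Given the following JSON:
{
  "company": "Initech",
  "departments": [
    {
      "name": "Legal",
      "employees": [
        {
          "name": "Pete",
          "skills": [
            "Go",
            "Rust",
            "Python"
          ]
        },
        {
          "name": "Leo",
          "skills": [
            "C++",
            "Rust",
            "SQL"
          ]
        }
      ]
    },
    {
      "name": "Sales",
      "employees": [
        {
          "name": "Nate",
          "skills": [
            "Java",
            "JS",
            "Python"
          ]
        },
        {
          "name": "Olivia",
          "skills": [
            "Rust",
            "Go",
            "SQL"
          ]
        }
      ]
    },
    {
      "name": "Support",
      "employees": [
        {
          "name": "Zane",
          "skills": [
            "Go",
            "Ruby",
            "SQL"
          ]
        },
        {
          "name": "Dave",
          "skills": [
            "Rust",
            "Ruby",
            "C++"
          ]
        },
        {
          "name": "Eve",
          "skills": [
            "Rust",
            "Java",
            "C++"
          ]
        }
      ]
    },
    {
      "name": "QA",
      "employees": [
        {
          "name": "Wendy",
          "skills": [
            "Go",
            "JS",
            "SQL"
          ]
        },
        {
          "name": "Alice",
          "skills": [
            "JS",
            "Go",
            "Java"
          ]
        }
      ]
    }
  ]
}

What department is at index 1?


Path: departments[1].name
Value: Sales

ANSWER: Sales
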